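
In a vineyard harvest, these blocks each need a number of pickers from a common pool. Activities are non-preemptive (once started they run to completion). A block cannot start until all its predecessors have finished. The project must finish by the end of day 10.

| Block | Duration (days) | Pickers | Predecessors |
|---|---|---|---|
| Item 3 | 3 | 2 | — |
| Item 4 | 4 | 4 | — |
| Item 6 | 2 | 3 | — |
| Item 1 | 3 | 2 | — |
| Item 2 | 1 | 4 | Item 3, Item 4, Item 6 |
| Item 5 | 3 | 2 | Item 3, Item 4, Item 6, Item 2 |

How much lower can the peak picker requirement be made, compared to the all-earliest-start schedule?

5

Early-start peak: d1:11  d2:11  d3:8  d4:4  d5:4  d6:2  d7:2  d8:2  d9:0  d10:0 ⇒ 11.
Leveled (Item 3@1, Item 4@1, Item 6@5, Item 1@4, Item 2@7, Item 5@8): d1:6  d2:6  d3:6  d4:6  d5:5  d6:5  d7:4  d8:2  d9:2  d10:2 ⇒ 6.
Reduction 11 − 6 = 5.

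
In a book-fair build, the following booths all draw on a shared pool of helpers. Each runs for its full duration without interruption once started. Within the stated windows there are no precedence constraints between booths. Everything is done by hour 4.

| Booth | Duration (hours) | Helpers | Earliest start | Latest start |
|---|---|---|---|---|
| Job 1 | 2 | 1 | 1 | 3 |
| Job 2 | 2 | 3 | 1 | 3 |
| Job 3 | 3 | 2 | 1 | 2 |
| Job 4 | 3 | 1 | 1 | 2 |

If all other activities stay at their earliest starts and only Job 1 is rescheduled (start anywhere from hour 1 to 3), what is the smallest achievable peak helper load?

6

Job 1@1: h1:7  h2:7  h3:3  h4:0 → peak 7
Job 1@2: h1:6  h2:7  h3:4  h4:0 → peak 7
Job 1@3: h1:6  h2:6  h3:4  h4:1 → peak 6
Best is Job 1@3, peak 6.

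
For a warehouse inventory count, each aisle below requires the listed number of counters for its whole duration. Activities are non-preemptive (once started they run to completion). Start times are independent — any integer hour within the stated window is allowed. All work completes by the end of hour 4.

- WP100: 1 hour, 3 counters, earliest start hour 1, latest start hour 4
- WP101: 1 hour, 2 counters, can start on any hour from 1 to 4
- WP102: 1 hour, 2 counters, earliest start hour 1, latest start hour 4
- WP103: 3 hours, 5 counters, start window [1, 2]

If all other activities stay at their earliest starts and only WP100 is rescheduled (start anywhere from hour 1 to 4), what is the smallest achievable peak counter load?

9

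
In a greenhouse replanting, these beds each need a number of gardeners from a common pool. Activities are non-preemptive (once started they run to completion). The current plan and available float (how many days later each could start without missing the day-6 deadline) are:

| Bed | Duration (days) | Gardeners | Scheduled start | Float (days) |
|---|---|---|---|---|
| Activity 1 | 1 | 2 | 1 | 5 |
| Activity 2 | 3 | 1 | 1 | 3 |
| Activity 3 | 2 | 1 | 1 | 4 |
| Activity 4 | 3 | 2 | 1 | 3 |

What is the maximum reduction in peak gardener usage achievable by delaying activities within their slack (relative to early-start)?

3

Early-start peak: d1:6  d2:4  d3:3  d4:0  d5:0  d6:0 ⇒ 6.
Leveled (Activity 1@1, Activity 2@1, Activity 3@2, Activity 4@4): d1:3  d2:2  d3:2  d4:2  d5:2  d6:2 ⇒ 3.
Reduction 6 − 3 = 3.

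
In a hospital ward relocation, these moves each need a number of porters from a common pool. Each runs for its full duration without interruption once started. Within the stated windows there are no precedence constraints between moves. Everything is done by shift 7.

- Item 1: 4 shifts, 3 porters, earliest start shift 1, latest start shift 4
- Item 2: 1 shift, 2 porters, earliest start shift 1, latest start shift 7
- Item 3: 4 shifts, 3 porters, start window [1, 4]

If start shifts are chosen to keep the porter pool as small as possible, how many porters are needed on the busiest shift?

6

Early-start (Item 1@1, Item 2@1, Item 3@1) gives peak 8: s1:8  s2:6  s3:6  s4:6  s5:0  s6:0  s7:0.
Shift Item 3→2.
Schedule Item 1@1, Item 2@1, Item 3@2: s1:5  s2:6  s3:6  s4:6  s5:3  s6:0  s7:0 — peak 6.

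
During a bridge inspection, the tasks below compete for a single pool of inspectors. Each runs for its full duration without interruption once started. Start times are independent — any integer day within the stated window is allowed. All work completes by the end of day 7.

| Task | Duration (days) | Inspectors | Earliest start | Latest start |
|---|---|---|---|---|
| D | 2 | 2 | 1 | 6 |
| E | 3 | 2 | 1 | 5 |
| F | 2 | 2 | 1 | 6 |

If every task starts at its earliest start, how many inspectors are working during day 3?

2

At early start, day 3 has: E.
Demand: 2 = 2.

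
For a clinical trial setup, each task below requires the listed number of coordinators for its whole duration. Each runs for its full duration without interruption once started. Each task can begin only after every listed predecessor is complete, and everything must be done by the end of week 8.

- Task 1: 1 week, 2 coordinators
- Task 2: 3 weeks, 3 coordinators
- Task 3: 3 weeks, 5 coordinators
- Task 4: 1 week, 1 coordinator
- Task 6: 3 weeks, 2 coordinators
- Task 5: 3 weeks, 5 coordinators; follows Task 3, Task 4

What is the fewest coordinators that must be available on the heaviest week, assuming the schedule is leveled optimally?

Early-start (Task 1@1, Task 2@1, Task 3@1, Task 4@1, Task 6@1, Task 5@4) gives peak 13: w1:13  w2:10  w3:10  w4:5  w5:5  w6:5  w7:0  w8:0.
Shift Task 3→2, Task 6→4, Task 5→5.
Schedule Task 1@1, Task 2@1, Task 3@2, Task 4@1, Task 6@4, Task 5@5: w1:6  w2:8  w3:8  w4:7  w5:7  w6:7  w7:5  w8:0 — peak 8.

8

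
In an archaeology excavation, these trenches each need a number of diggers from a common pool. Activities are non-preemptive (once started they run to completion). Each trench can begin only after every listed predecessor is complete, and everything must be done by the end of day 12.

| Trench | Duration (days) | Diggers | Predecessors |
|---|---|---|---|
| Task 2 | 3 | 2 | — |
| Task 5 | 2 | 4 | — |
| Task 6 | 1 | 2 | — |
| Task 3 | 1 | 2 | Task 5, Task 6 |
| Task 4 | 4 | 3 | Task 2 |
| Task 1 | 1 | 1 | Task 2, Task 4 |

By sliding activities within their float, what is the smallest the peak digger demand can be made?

4

Early-start (Task 2@1, Task 5@1, Task 6@1, Task 3@3, Task 4@4, Task 1@8) gives peak 8: d1:8  d2:6  d3:4  d4:3  d5:3  d6:3  d7:3  d8:1  d9:0  d10:0  d11:0  d12:0.
Shift Task 5→4, Task 3→6, Task 4→7, Task 1→11.
Schedule Task 2@1, Task 5@4, Task 6@1, Task 3@6, Task 4@7, Task 1@11: d1:4  d2:2  d3:2  d4:4  d5:4  d6:2  d7:3  d8:3  d9:3  d10:3  d11:1  d12:0 — peak 4.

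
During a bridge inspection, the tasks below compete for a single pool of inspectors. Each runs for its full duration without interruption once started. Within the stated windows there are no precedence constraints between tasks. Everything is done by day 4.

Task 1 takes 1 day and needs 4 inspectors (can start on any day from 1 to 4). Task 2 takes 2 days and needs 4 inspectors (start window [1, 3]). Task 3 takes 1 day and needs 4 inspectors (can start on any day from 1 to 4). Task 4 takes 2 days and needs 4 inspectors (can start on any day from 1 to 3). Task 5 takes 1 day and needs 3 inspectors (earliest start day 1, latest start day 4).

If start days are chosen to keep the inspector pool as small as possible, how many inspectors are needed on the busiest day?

8

Early-start (Task 1@1, Task 2@1, Task 3@1, Task 4@1, Task 5@1) gives peak 19: d1:19  d2:8  d3:0  d4:0.
Shift Task 3→2, Task 4→3, Task 5→3.
Schedule Task 1@1, Task 2@1, Task 3@2, Task 4@3, Task 5@3: d1:8  d2:8  d3:7  d4:4 — peak 8.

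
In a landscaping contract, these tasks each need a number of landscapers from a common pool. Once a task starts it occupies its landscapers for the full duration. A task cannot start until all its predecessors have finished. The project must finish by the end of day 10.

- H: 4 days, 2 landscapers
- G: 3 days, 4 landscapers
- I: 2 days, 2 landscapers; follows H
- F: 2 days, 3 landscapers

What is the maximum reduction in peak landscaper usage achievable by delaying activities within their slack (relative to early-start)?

4

Early-start peak: d1:9  d2:9  d3:6  d4:2  d5:2  d6:2  d7:0  d8:0  d9:0  d10:0 ⇒ 9.
Leveled (H@1, G@5, I@8, F@1): d1:5  d2:5  d3:2  d4:2  d5:4  d6:4  d7:4  d8:2  d9:2  d10:0 ⇒ 5.
Reduction 9 − 5 = 4.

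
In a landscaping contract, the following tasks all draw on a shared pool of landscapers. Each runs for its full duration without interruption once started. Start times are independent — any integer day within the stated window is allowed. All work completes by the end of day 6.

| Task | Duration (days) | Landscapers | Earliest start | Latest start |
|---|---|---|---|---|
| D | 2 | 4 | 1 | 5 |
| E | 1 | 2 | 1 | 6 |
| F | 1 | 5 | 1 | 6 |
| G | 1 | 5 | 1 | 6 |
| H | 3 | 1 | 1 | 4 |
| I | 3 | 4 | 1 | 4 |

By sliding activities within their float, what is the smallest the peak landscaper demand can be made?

8

Early-start (D@1, E@1, F@1, G@1, H@1, I@1) gives peak 21: d1:21  d2:9  d3:5  d4:0  d5:0  d6:0.
Shift F→5, G→6, H→3, I→2.
Schedule D@1, E@1, F@5, G@6, H@3, I@2: d1:6  d2:8  d3:5  d4:5  d5:6  d6:5 — peak 8.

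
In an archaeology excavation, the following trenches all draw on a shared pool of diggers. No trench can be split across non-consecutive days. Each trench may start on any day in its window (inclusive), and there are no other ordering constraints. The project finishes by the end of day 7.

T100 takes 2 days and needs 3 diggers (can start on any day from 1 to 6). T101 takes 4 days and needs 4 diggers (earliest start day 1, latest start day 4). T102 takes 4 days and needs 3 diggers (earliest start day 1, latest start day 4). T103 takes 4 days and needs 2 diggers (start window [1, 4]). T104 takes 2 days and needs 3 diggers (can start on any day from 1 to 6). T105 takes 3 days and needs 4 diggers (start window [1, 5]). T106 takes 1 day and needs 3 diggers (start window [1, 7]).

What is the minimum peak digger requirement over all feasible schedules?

10

Early-start (T100@1, T101@1, T102@1, T103@1, T104@1, T105@1, T106@1) gives peak 22: d1:22  d2:19  d3:13  d4:9  d5:0  d6:0  d7:0.
Shift T103→3, T104→5, T105→5, T106→7.
Schedule T100@1, T101@1, T102@1, T103@3, T104@5, T105@5, T106@7: d1:10  d2:10  d3:9  d4:9  d5:9  d6:9  d7:7 — peak 10.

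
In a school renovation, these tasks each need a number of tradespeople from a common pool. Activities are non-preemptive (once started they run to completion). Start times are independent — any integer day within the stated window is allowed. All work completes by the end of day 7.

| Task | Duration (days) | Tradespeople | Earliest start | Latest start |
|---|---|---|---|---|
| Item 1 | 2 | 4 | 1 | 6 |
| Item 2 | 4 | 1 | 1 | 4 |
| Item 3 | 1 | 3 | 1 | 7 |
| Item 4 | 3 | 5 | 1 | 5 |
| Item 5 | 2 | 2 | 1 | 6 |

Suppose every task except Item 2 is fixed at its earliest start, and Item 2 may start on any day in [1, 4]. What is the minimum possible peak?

14

Item 2@1: d1:15  d2:12  d3:6  d4:1  d5:0  d6:0  d7:0 → peak 15
Item 2@2: d1:14  d2:12  d3:6  d4:1  d5:1  d6:0  d7:0 → peak 14
Item 2@3: d1:14  d2:11  d3:6  d4:1  d5:1  d6:1  d7:0 → peak 14
Item 2@4: d1:14  d2:11  d3:5  d4:1  d5:1  d6:1  d7:1 → peak 14
Best is Item 2@2, peak 14.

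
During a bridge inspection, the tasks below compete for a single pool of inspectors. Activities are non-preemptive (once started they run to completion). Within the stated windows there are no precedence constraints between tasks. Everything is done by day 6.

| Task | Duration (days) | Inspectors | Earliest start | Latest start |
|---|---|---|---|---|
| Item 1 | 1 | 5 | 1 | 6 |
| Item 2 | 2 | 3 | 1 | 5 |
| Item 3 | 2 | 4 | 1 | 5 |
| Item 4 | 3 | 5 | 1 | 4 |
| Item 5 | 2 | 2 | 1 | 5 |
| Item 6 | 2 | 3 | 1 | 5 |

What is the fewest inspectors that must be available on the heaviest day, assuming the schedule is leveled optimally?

Early-start (Item 1@1, Item 2@1, Item 3@1, Item 4@1, Item 5@1, Item 6@1) gives peak 22: d1:22  d2:17  d3:5  d4:0  d5:0  d6:0.
Shift Item 3→2, Item 4→4, Item 5→3, Item 6→5.
Schedule Item 1@1, Item 2@1, Item 3@2, Item 4@4, Item 5@3, Item 6@5: d1:8  d2:7  d3:6  d4:7  d5:8  d6:8 — peak 8.
Total inspector-days = 44 over 6 days ⇒ peak ≥ ⌈44/6⌉ = 8, so 8 is optimal.

8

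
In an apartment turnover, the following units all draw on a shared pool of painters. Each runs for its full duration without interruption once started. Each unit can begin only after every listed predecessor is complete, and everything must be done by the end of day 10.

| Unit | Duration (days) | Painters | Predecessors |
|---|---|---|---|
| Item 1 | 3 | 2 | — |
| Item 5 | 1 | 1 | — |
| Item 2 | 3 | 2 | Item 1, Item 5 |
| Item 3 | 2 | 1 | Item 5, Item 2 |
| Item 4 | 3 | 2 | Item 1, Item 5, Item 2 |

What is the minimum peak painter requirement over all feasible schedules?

3

Schedule Item 1@1, Item 5@1, Item 2@4, Item 3@7, Item 4@7: d1:3  d2:2  d3:2  d4:2  d5:2  d6:2  d7:3  d8:3  d9:2  d10:0 — peak 3.
Total painter-days = 21 over 10 days ⇒ peak ≥ ⌈21/10⌉ = 3, so 3 is optimal.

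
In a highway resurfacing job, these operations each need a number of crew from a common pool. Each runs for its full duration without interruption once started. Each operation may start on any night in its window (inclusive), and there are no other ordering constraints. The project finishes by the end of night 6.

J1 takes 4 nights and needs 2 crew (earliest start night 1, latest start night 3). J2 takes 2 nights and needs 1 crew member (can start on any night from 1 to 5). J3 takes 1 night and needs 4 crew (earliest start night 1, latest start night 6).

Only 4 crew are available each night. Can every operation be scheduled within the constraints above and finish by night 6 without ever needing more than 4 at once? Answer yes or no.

Schedule J1@1, J2@1, J3@5: n1:3  n2:3  n3:2  n4:2  n5:4  n6:0 — peak 4 ≤ 4.

yes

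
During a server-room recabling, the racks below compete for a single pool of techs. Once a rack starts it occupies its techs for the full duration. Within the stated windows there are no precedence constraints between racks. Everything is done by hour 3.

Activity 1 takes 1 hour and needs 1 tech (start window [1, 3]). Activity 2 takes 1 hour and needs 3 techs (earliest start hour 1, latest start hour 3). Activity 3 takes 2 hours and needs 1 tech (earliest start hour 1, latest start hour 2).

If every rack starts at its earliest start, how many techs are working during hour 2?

At early start, hour 2 has: Activity 3.
Demand: 1 = 1.

1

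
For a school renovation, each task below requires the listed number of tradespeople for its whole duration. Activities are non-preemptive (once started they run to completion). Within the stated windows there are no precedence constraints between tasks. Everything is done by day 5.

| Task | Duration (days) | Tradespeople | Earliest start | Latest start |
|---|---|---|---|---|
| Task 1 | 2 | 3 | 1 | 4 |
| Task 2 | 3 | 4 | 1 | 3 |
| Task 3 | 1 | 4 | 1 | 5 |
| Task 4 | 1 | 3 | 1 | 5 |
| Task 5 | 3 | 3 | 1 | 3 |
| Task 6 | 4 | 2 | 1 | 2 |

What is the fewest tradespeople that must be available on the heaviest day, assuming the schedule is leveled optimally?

9

Early-start (Task 1@1, Task 2@1, Task 3@1, Task 4@1, Task 5@1, Task 6@1) gives peak 19: d1:19  d2:12  d3:9  d4:2  d5:0.
Shift Task 3→4, Task 4→5, Task 5→3.
Schedule Task 1@1, Task 2@1, Task 3@4, Task 4@5, Task 5@3, Task 6@1: d1:9  d2:9  d3:9  d4:9  d5:6 — peak 9.
Total tradesperson-days = 42 over 5 days ⇒ peak ≥ ⌈42/5⌉ = 9, so 9 is optimal.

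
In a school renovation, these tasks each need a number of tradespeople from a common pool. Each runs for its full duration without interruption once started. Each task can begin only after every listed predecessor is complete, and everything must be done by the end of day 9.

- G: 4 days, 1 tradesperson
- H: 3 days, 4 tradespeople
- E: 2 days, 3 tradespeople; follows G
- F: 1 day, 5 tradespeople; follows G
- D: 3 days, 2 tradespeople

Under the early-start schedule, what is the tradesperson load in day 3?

7

At early start, day 3 has: G, H, D.
Demand: 1 + 4 + 2 = 7.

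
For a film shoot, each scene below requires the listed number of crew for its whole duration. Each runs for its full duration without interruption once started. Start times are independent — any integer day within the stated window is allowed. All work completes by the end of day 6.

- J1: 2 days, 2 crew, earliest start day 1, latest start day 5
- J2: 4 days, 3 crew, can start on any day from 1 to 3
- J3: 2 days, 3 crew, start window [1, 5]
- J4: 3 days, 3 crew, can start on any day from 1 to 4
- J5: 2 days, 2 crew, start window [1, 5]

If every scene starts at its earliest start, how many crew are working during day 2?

13

At early start, day 2 has: J1, J2, J3, J4, J5.
Demand: 2 + 3 + 3 + 3 + 2 = 13.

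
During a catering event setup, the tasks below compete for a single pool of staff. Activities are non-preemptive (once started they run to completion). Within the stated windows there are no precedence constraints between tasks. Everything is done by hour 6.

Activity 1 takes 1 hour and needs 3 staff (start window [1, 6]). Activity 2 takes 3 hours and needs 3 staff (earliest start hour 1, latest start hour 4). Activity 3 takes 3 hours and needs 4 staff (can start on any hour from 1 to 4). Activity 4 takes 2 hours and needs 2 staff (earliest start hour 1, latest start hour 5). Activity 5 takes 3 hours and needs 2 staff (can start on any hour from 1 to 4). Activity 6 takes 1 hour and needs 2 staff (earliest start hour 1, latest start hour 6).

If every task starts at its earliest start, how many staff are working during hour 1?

16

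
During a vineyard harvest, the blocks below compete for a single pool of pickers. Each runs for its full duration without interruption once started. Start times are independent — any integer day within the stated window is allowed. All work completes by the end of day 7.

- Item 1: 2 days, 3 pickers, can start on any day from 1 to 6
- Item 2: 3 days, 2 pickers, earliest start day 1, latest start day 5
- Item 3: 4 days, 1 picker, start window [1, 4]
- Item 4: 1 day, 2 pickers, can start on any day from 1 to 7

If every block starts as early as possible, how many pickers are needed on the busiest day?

Early-start schedule: Item 1@1, Item 2@1, Item 3@1, Item 4@1.
Load per day: day 1: 8, day 2: 6, day 3: 3, day 4: 1, day 5: 0, day 6: 0, day 7: 0.
Peak is 8.

8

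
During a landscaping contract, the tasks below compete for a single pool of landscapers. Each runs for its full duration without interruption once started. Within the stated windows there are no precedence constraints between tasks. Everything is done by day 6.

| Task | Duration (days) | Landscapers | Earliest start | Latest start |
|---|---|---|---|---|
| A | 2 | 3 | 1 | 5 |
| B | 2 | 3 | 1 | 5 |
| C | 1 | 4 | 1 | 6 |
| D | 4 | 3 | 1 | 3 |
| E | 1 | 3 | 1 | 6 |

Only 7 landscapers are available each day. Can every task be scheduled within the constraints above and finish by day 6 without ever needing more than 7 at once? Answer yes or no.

Schedule A@1, B@3, C@5, D@1, E@6: d1:6  d2:6  d3:6  d4:6  d5:4  d6:3 — peak 6 ≤ 7.

yes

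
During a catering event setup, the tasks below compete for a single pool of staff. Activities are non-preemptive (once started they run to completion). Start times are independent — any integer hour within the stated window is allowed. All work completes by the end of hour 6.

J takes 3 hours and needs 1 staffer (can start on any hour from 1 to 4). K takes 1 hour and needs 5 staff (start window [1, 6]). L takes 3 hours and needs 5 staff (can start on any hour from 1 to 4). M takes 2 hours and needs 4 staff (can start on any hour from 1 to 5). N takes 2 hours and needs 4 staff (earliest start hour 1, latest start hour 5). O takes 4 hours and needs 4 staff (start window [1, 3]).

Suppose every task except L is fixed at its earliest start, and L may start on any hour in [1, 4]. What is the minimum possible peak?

L@1: h1:23  h2:18  h3:10  h4:4  h5:0  h6:0 → peak 23
L@2: h1:18  h2:18  h3:10  h4:9  h5:0  h6:0 → peak 18
L@3: h1:18  h2:13  h3:10  h4:9  h5:5  h6:0 → peak 18
L@4: h1:18  h2:13  h3:5  h4:9  h5:5  h6:5 → peak 18
Best is L@2, peak 18.

18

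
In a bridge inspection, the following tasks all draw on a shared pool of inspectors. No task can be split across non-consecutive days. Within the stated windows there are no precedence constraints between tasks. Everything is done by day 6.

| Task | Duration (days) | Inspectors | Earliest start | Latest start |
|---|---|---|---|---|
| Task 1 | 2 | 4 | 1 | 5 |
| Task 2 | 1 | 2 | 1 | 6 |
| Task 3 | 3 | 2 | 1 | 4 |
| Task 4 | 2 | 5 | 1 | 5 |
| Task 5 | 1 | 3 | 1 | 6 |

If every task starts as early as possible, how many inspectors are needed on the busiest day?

Early-start schedule: Task 1@1, Task 2@1, Task 3@1, Task 4@1, Task 5@1.
Load per day: day 1: 16, day 2: 11, day 3: 2, day 4: 0, day 5: 0, day 6: 0.
Peak is 16.

16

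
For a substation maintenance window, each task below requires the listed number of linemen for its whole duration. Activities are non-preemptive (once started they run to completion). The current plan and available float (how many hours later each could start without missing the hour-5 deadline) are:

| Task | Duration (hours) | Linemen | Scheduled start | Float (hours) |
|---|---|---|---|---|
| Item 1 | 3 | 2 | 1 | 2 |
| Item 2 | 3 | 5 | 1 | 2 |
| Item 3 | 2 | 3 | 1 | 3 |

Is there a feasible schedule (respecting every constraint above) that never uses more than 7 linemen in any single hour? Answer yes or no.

Schedule Item 1@1, Item 2@1, Item 3@4: h1:7  h2:7  h3:7  h4:3  h5:3 — peak 7 ≤ 7.

yes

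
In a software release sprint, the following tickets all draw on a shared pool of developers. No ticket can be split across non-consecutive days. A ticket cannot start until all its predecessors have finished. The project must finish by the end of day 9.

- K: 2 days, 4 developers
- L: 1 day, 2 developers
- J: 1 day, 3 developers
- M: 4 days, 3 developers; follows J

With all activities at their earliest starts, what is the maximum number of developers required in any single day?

9

Early-start schedule: K@1, L@1, J@1, M@2.
Load per day: day 1: 9, day 2: 7, day 3: 3, day 4: 3, day 5: 3, day 6: 0, day 7: 0, day 8: 0, day 9: 0.
Peak is 9.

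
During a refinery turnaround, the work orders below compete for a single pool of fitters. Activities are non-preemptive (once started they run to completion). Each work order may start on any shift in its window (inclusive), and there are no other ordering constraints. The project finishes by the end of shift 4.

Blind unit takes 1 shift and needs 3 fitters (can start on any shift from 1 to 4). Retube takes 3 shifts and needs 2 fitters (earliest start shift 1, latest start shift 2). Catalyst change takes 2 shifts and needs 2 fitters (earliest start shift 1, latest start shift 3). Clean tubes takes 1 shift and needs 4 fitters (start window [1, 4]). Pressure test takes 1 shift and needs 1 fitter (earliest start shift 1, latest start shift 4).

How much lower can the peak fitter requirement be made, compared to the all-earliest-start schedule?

Early-start peak: s1:12  s2:4  s3:2  s4:0 ⇒ 12.
Leveled (Blind unit@1, Retube@1, Catalyst change@2, Clean tubes@4, Pressure test@2): s1:5  s2:5  s3:4  s4:4 ⇒ 5.
Reduction 12 − 5 = 7.

7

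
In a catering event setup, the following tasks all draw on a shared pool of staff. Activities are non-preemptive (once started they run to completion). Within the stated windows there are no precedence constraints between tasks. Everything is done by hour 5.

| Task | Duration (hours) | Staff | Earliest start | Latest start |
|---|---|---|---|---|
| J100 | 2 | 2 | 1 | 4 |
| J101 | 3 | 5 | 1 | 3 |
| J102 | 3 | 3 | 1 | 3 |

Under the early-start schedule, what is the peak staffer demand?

Early-start schedule: J100@1, J101@1, J102@1.
Load per hour: hour 1: 10, hour 2: 10, hour 3: 8, hour 4: 0, hour 5: 0.
Peak is 10.

10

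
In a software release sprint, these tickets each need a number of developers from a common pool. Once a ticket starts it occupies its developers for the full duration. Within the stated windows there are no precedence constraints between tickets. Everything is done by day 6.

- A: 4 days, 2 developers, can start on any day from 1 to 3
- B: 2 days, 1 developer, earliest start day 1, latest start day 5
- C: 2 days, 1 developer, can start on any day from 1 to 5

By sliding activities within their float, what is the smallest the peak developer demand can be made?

Early-start (A@1, B@1, C@1) gives peak 4: d1:4  d2:4  d3:2  d4:2  d5:0  d6:0.
Shift B→5, C→5.
Schedule A@1, B@5, C@5: d1:2  d2:2  d3:2  d4:2  d5:2  d6:2 — peak 2.
Total developer-days = 12 over 6 days ⇒ peak ≥ ⌈12/6⌉ = 2, so 2 is optimal.

2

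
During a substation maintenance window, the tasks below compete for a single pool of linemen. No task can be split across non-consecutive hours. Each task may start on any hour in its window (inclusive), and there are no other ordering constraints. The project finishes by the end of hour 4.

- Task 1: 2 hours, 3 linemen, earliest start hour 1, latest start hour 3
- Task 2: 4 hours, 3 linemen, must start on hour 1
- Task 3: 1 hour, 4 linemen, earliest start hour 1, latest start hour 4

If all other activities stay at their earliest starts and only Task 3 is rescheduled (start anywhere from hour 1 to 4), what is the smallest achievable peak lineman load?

Task 3@1: h1:10  h2:6  h3:3  h4:3 → peak 10
Task 3@2: h1:6  h2:10  h3:3  h4:3 → peak 10
Task 3@3: h1:6  h2:6  h3:7  h4:3 → peak 7
Task 3@4: h1:6  h2:6  h3:3  h4:7 → peak 7
Best is Task 3@3, peak 7.

7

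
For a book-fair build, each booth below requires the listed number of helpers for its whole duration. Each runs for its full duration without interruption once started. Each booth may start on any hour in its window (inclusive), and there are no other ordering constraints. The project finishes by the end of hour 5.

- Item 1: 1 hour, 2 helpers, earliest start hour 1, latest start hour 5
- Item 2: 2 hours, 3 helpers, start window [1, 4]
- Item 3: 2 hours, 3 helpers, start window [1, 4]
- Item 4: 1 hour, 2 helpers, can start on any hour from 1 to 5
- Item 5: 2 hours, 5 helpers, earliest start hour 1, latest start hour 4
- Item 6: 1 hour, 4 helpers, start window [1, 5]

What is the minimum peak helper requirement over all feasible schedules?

Early-start (Item 1@1, Item 2@1, Item 3@1, Item 4@1, Item 5@1, Item 6@1) gives peak 19: h1:19  h2:11  h3:0  h4:0  h5:0.
Shift Item 3→2, Item 5→4, Item 6→3.
Schedule Item 1@1, Item 2@1, Item 3@2, Item 4@1, Item 5@4, Item 6@3: h1:7  h2:6  h3:7  h4:5  h5:5 — peak 7.

7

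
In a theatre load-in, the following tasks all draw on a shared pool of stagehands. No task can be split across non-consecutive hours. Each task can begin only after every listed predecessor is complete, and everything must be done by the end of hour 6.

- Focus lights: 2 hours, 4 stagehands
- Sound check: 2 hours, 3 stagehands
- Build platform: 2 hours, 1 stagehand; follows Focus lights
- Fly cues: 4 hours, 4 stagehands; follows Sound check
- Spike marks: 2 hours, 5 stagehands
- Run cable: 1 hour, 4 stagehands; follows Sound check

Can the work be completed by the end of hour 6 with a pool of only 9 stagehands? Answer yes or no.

yes

Schedule Focus lights@1, Sound check@1, Build platform@3, Fly cues@3, Spike marks@5, Run cable@3: h1:7  h2:7  h3:9  h4:5  h5:9  h6:9 — peak 9 ≤ 9.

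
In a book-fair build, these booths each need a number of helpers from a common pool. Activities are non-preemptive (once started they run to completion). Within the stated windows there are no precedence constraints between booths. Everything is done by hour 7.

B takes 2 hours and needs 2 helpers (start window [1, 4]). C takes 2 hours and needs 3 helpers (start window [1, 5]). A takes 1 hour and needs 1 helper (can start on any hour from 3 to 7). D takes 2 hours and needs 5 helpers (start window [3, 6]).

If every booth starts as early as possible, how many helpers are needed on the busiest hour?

Early-start schedule: B@1, C@1, A@3, D@3.
Load per hour: hour 1: 5, hour 2: 5, hour 3: 6, hour 4: 5, hour 5: 0, hour 6: 0, hour 7: 0.
Peak is 6.

6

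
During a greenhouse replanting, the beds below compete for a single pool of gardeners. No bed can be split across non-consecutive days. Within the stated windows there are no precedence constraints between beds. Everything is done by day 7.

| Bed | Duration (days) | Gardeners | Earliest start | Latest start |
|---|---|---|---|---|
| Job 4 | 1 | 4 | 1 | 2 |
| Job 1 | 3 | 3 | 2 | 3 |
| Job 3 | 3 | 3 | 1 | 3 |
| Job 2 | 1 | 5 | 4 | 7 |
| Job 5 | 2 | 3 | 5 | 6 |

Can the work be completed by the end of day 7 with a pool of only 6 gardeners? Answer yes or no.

Schedule Job 4@1, Job 1@2, Job 3@2, Job 2@5, Job 5@6: d1:4  d2:6  d3:6  d4:6  d5:5  d6:3  d7:3 — peak 6 ≤ 6.

yes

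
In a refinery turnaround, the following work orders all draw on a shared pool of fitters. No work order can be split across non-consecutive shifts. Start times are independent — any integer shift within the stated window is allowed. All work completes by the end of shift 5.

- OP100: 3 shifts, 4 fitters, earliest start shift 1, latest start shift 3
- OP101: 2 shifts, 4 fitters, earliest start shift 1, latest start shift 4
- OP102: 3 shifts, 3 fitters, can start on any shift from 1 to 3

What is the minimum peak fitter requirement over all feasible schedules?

Early-start (OP100@1, OP101@1, OP102@1) gives peak 11: s1:11  s2:11  s3:7  s4:0  s5:0.
Shift OP101→4.
Schedule OP100@1, OP101@4, OP102@1: s1:7  s2:7  s3:7  s4:4  s5:4 — peak 7.

7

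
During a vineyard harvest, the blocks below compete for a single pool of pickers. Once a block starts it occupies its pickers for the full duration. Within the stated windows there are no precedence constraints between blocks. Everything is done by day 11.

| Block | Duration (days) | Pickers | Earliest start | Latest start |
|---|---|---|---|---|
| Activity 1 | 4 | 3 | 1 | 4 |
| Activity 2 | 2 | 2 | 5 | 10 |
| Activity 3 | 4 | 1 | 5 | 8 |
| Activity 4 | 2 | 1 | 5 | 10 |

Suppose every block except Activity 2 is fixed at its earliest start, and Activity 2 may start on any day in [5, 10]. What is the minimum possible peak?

3

Activity 2@5: d1:3  d2:3  d3:3  d4:3  d5:4  d6:4  d7:1  d8:1  d9:0  d10:0  d11:0 → peak 4
Activity 2@6: d1:3  d2:3  d3:3  d4:3  d5:2  d6:4  d7:3  d8:1  d9:0  d10:0  d11:0 → peak 4
Activity 2@7: d1:3  d2:3  d3:3  d4:3  d5:2  d6:2  d7:3  d8:3  d9:0  d10:0  d11:0 → peak 3
Activity 2@8: d1:3  d2:3  d3:3  d4:3  d5:2  d6:2  d7:1  d8:3  d9:2  d10:0  d11:0 → peak 3
Activity 2@9: d1:3  d2:3  d3:3  d4:3  d5:2  d6:2  d7:1  d8:1  d9:2  d10:2  d11:0 → peak 3
Activity 2@10: d1:3  d2:3  d3:3  d4:3  d5:2  d6:2  d7:1  d8:1  d9:0  d10:2  d11:2 → peak 3
Best is Activity 2@7, peak 3.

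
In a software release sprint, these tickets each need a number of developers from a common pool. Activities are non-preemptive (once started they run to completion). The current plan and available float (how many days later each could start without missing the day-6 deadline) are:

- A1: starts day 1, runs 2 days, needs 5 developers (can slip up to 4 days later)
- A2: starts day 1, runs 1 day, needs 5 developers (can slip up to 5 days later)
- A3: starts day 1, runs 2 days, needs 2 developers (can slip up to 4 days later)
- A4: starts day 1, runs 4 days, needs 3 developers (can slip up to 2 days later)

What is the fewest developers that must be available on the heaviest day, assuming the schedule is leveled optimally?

Early-start (A1@1, A2@1, A3@1, A4@1) gives peak 15: d1:15  d2:10  d3:3  d4:3  d5:0  d6:0.
Shift A2→3, A4→3.
Schedule A1@1, A2@3, A3@1, A4@3: d1:7  d2:7  d3:8  d4:3  d5:3  d6:3 — peak 8.

8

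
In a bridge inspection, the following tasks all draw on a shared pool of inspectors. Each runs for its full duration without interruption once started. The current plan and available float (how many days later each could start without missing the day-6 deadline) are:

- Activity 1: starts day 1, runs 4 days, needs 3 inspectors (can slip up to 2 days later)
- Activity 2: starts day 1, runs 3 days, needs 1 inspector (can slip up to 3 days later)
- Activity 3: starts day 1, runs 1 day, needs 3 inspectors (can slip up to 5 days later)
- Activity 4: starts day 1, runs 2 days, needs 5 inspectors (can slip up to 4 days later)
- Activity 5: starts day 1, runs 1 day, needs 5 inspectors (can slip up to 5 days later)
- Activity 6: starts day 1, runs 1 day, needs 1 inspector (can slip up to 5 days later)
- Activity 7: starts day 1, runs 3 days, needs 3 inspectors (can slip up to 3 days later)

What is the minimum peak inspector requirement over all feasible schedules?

Early-start (Activity 1@1, Activity 2@1, Activity 3@1, Activity 4@1, Activity 5@1, Activity 6@1, Activity 7@1) gives peak 21: d1:21  d2:12  d3:7  d4:3  d5:0  d6:0.
Shift Activity 3→5, Activity 4→4, Activity 5→6.
Schedule Activity 1@1, Activity 2@1, Activity 3@5, Activity 4@4, Activity 5@6, Activity 6@1, Activity 7@1: d1:8  d2:7  d3:7  d4:8  d5:8  d6:5 — peak 8.
Total inspector-days = 43 over 6 days ⇒ peak ≥ ⌈43/6⌉ = 8, so 8 is optimal.

8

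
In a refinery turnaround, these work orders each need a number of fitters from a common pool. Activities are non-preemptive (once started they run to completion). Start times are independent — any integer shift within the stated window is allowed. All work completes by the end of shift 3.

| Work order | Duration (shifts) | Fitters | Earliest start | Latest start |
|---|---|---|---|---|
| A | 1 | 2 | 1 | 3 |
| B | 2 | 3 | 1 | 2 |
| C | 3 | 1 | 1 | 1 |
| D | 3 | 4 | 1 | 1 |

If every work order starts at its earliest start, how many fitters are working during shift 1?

At early start, shift 1 has: A, B, C, D.
Demand: 2 + 3 + 1 + 4 = 10.

10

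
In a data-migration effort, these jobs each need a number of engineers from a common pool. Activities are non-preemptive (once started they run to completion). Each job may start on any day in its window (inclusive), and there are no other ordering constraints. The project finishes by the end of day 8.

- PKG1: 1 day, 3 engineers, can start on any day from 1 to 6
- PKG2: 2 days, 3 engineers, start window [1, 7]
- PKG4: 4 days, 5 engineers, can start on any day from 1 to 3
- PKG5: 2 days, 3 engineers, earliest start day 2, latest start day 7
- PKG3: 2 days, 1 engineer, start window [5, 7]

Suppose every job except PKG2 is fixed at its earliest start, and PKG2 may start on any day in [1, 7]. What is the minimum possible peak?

PKG2@1: d1:11  d2:11  d3:8  d4:5  d5:1  d6:1  d7:0  d8:0 → peak 11
PKG2@2: d1:8  d2:11  d3:11  d4:5  d5:1  d6:1  d7:0  d8:0 → peak 11
PKG2@3: d1:8  d2:8  d3:11  d4:8  d5:1  d6:1  d7:0  d8:0 → peak 11
PKG2@4: d1:8  d2:8  d3:8  d4:8  d5:4  d6:1  d7:0  d8:0 → peak 8
PKG2@5: d1:8  d2:8  d3:8  d4:5  d5:4  d6:4  d7:0  d8:0 → peak 8
PKG2@6: d1:8  d2:8  d3:8  d4:5  d5:1  d6:4  d7:3  d8:0 → peak 8
PKG2@7: d1:8  d2:8  d3:8  d4:5  d5:1  d6:1  d7:3  d8:3 → peak 8
Best is PKG2@4, peak 8.

8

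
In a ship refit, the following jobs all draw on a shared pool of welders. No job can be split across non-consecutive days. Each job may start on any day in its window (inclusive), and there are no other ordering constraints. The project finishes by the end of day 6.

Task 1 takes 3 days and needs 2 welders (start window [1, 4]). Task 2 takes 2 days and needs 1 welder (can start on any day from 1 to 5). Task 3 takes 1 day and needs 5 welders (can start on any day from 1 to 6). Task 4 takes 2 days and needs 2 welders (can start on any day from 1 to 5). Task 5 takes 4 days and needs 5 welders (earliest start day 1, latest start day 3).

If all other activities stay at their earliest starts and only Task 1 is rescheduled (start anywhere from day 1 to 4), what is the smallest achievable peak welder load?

Task 1@1: d1:15  d2:10  d3:7  d4:5  d5:0  d6:0 → peak 15
Task 1@2: d1:13  d2:10  d3:7  d4:7  d5:0  d6:0 → peak 13
Task 1@3: d1:13  d2:8  d3:7  d4:7  d5:2  d6:0 → peak 13
Task 1@4: d1:13  d2:8  d3:5  d4:7  d5:2  d6:2 → peak 13
Best is Task 1@2, peak 13.

13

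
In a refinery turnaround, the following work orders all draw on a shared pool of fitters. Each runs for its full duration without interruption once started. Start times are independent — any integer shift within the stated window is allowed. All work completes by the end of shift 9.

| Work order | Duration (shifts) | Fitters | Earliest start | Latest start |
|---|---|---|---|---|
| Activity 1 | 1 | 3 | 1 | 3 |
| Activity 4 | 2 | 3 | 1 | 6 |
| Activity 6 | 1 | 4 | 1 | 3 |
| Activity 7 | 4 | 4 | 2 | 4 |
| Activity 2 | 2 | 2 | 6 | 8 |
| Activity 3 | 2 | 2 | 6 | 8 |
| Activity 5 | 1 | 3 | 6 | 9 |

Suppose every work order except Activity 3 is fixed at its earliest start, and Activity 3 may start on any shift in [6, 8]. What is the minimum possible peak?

Activity 3@6: s1:10  s2:7  s3:4  s4:4  s5:4  s6:7  s7:4  s8:0  s9:0 → peak 10
Activity 3@7: s1:10  s2:7  s3:4  s4:4  s5:4  s6:5  s7:4  s8:2  s9:0 → peak 10
Activity 3@8: s1:10  s2:7  s3:4  s4:4  s5:4  s6:5  s7:2  s8:2  s9:2 → peak 10
Best is Activity 3@6, peak 10.

10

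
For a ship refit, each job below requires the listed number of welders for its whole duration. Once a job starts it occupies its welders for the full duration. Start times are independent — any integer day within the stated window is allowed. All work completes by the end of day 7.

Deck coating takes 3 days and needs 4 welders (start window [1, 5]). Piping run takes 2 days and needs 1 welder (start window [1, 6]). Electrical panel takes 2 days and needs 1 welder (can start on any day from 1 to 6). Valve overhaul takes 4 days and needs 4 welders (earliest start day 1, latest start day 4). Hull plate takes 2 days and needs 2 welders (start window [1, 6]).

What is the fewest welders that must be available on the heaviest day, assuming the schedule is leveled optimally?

6

Early-start (Deck coating@1, Piping run@1, Electrical panel@1, Valve overhaul@1, Hull plate@1) gives peak 12: d1:12  d2:12  d3:8  d4:4  d5:0  d6:0  d7:0.
Shift Valve overhaul→4, Hull plate→3.
Schedule Deck coating@1, Piping run@1, Electrical panel@1, Valve overhaul@4, Hull plate@3: d1:6  d2:6  d3:6  d4:6  d5:4  d6:4  d7:4 — peak 6.
Total welder-days = 36 over 7 days ⇒ peak ≥ ⌈36/7⌉ = 6, so 6 is optimal.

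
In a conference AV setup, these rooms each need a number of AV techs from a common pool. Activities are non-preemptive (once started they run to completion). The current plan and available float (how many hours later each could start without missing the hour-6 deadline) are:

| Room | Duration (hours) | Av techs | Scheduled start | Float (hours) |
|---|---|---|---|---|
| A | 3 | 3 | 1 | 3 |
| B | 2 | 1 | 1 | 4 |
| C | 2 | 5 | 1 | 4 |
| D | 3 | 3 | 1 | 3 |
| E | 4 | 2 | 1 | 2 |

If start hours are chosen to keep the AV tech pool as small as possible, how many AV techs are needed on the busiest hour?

Early-start (A@1, B@1, C@1, D@1, E@1) gives peak 14: h1:14  h2:14  h3:8  h4:2  h5:0  h6:0.
Shift C→4, E→3.
Schedule A@1, B@1, C@4, D@1, E@3: h1:7  h2:7  h3:8  h4:7  h5:7  h6:2 — peak 8.

8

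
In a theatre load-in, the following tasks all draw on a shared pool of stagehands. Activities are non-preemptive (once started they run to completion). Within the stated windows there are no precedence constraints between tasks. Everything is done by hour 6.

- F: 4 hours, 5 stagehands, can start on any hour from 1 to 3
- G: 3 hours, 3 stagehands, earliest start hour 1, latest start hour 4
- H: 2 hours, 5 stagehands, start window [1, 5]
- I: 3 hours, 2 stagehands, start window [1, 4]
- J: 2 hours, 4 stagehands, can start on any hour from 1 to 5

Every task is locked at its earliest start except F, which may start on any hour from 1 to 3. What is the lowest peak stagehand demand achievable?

14

F@1: h1:19  h2:19  h3:10  h4:5  h5:0  h6:0 → peak 19
F@2: h1:14  h2:19  h3:10  h4:5  h5:5  h6:0 → peak 19
F@3: h1:14  h2:14  h3:10  h4:5  h5:5  h6:5 → peak 14
Best is F@3, peak 14.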